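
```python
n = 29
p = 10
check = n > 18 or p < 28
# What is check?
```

Answer: True

Derivation:
Trace (tracking check):
n = 29  # -> n = 29
p = 10  # -> p = 10
check = n > 18 or p < 28  # -> check = True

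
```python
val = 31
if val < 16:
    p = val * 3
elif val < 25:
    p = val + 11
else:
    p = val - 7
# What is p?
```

Answer: 24

Derivation:
Trace (tracking p):
val = 31  # -> val = 31
if val < 16:  # condition is False
elif val < 25:  # condition is False
else:
    p = val - 7  # -> p = 24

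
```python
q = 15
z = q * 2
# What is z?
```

Answer: 30

Derivation:
Trace (tracking z):
q = 15  # -> q = 15
z = q * 2  # -> z = 30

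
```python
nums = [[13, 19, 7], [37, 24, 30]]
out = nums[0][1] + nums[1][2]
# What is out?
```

Answer: 49

Derivation:
Trace (tracking out):
nums = [[13, 19, 7], [37, 24, 30]]  # -> nums = [[13, 19, 7], [37, 24, 30]]
out = nums[0][1] + nums[1][2]  # -> out = 49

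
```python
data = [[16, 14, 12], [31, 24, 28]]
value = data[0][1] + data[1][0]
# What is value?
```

Trace (tracking value):
data = [[16, 14, 12], [31, 24, 28]]  # -> data = [[16, 14, 12], [31, 24, 28]]
value = data[0][1] + data[1][0]  # -> value = 45

Answer: 45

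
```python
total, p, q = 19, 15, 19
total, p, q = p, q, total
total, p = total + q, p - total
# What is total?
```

Answer: 34

Derivation:
Trace (tracking total):
total, p, q = (19, 15, 19)  # -> total = 19, p = 15, q = 19
total, p, q = (p, q, total)  # -> total = 15, p = 19, q = 19
total, p = (total + q, p - total)  # -> total = 34, p = 4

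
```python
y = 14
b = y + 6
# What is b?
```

Trace (tracking b):
y = 14  # -> y = 14
b = y + 6  # -> b = 20

Answer: 20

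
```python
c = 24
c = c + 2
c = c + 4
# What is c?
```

Trace (tracking c):
c = 24  # -> c = 24
c = c + 2  # -> c = 26
c = c + 4  # -> c = 30

Answer: 30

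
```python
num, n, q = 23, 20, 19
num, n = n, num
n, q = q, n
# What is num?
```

Answer: 20

Derivation:
Trace (tracking num):
num, n, q = (23, 20, 19)  # -> num = 23, n = 20, q = 19
num, n = (n, num)  # -> num = 20, n = 23
n, q = (q, n)  # -> n = 19, q = 23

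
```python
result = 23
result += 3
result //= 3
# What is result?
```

Answer: 8

Derivation:
Trace (tracking result):
result = 23  # -> result = 23
result += 3  # -> result = 26
result //= 3  # -> result = 8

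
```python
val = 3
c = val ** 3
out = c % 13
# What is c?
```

Answer: 27

Derivation:
Trace (tracking c):
val = 3  # -> val = 3
c = val ** 3  # -> c = 27
out = c % 13  # -> out = 1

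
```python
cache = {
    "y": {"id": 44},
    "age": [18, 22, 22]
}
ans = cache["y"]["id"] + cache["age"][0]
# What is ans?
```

Answer: 62

Derivation:
Trace (tracking ans):
cache = {'y': {'id': 44}, 'age': [18, 22, 22]}  # -> cache = {'y': {'id': 44}, 'age': [18, 22, 22]}
ans = cache['y']['id'] + cache['age'][0]  # -> ans = 62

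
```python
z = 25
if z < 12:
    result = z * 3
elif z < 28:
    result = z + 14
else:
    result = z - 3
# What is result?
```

Answer: 39

Derivation:
Trace (tracking result):
z = 25  # -> z = 25
if z < 12:  # condition is False
elif z < 28:  # condition is True
    result = z + 14  # -> result = 39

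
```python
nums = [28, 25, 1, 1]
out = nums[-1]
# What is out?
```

Trace (tracking out):
nums = [28, 25, 1, 1]  # -> nums = [28, 25, 1, 1]
out = nums[-1]  # -> out = 1

Answer: 1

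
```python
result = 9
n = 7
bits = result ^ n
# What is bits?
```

Trace (tracking bits):
result = 9  # -> result = 9
n = 7  # -> n = 7
bits = result ^ n  # -> bits = 14

Answer: 14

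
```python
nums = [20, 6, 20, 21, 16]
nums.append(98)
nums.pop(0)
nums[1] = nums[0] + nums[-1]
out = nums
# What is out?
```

Trace (tracking out):
nums = [20, 6, 20, 21, 16]  # -> nums = [20, 6, 20, 21, 16]
nums.append(98)  # -> nums = [20, 6, 20, 21, 16, 98]
nums.pop(0)  # -> nums = [6, 20, 21, 16, 98]
nums[1] = nums[0] + nums[-1]  # -> nums = [6, 104, 21, 16, 98]
out = nums  # -> out = [6, 104, 21, 16, 98]

Answer: [6, 104, 21, 16, 98]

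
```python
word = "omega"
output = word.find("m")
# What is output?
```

Trace (tracking output):
word = 'omega'  # -> word = 'omega'
output = word.find('m')  # -> output = 1

Answer: 1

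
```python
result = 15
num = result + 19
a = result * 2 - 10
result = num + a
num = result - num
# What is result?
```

Trace (tracking result):
result = 15  # -> result = 15
num = result + 19  # -> num = 34
a = result * 2 - 10  # -> a = 20
result = num + a  # -> result = 54
num = result - num  # -> num = 20

Answer: 54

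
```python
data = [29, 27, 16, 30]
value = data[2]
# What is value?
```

Answer: 16

Derivation:
Trace (tracking value):
data = [29, 27, 16, 30]  # -> data = [29, 27, 16, 30]
value = data[2]  # -> value = 16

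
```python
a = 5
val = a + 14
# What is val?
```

Trace (tracking val):
a = 5  # -> a = 5
val = a + 14  # -> val = 19

Answer: 19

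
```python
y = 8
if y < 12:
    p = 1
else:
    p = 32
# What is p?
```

Trace (tracking p):
y = 8  # -> y = 8
if y < 12:  # condition is True
    p = 1  # -> p = 1

Answer: 1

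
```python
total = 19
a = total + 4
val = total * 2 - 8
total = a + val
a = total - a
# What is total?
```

Trace (tracking total):
total = 19  # -> total = 19
a = total + 4  # -> a = 23
val = total * 2 - 8  # -> val = 30
total = a + val  # -> total = 53
a = total - a  # -> a = 30

Answer: 53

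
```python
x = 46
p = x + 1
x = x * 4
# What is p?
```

Trace (tracking p):
x = 46  # -> x = 46
p = x + 1  # -> p = 47
x = x * 4  # -> x = 184

Answer: 47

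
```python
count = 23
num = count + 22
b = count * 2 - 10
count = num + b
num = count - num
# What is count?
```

Answer: 81

Derivation:
Trace (tracking count):
count = 23  # -> count = 23
num = count + 22  # -> num = 45
b = count * 2 - 10  # -> b = 36
count = num + b  # -> count = 81
num = count - num  # -> num = 36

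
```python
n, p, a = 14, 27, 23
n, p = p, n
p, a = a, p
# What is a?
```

Answer: 14

Derivation:
Trace (tracking a):
n, p, a = (14, 27, 23)  # -> n = 14, p = 27, a = 23
n, p = (p, n)  # -> n = 27, p = 14
p, a = (a, p)  # -> p = 23, a = 14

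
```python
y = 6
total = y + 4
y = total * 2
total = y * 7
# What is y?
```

Answer: 20

Derivation:
Trace (tracking y):
y = 6  # -> y = 6
total = y + 4  # -> total = 10
y = total * 2  # -> y = 20
total = y * 7  # -> total = 140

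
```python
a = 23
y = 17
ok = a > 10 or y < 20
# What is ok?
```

Trace (tracking ok):
a = 23  # -> a = 23
y = 17  # -> y = 17
ok = a > 10 or y < 20  # -> ok = True

Answer: True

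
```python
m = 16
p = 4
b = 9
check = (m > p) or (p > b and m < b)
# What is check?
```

Trace (tracking check):
m = 16  # -> m = 16
p = 4  # -> p = 4
b = 9  # -> b = 9
check = m > p or (p > b and m < b)  # -> check = True

Answer: True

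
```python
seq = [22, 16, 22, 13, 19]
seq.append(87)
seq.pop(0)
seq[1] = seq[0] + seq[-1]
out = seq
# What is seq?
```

Answer: [16, 103, 13, 19, 87]

Derivation:
Trace (tracking seq):
seq = [22, 16, 22, 13, 19]  # -> seq = [22, 16, 22, 13, 19]
seq.append(87)  # -> seq = [22, 16, 22, 13, 19, 87]
seq.pop(0)  # -> seq = [16, 22, 13, 19, 87]
seq[1] = seq[0] + seq[-1]  # -> seq = [16, 103, 13, 19, 87]
out = seq  # -> out = [16, 103, 13, 19, 87]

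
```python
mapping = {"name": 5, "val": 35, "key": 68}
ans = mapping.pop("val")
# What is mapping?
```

Answer: {'name': 5, 'key': 68}

Derivation:
Trace (tracking mapping):
mapping = {'name': 5, 'val': 35, 'key': 68}  # -> mapping = {'name': 5, 'val': 35, 'key': 68}
ans = mapping.pop('val')  # -> ans = 35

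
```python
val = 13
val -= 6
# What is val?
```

Answer: 7

Derivation:
Trace (tracking val):
val = 13  # -> val = 13
val -= 6  # -> val = 7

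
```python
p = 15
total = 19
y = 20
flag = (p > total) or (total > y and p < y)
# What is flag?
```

Trace (tracking flag):
p = 15  # -> p = 15
total = 19  # -> total = 19
y = 20  # -> y = 20
flag = p > total or (total > y and p < y)  # -> flag = False

Answer: False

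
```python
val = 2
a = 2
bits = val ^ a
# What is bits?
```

Answer: 0

Derivation:
Trace (tracking bits):
val = 2  # -> val = 2
a = 2  # -> a = 2
bits = val ^ a  # -> bits = 0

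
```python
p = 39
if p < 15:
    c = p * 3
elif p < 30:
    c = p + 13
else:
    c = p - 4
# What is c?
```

Answer: 35

Derivation:
Trace (tracking c):
p = 39  # -> p = 39
if p < 15:  # condition is False
elif p < 30:  # condition is False
else:
    c = p - 4  # -> c = 35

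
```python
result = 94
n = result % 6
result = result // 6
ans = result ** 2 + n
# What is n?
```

Trace (tracking n):
result = 94  # -> result = 94
n = result % 6  # -> n = 4
result = result // 6  # -> result = 15
ans = result ** 2 + n  # -> ans = 229

Answer: 4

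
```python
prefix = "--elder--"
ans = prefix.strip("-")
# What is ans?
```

Trace (tracking ans):
prefix = '--elder--'  # -> prefix = '--elder--'
ans = prefix.strip('-')  # -> ans = 'elder'

Answer: 'elder'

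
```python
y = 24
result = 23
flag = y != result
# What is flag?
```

Trace (tracking flag):
y = 24  # -> y = 24
result = 23  # -> result = 23
flag = y != result  # -> flag = True

Answer: True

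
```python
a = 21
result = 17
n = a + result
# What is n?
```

Answer: 38

Derivation:
Trace (tracking n):
a = 21  # -> a = 21
result = 17  # -> result = 17
n = a + result  # -> n = 38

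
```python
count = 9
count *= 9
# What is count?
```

Answer: 81

Derivation:
Trace (tracking count):
count = 9  # -> count = 9
count *= 9  # -> count = 81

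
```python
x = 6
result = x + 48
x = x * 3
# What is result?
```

Trace (tracking result):
x = 6  # -> x = 6
result = x + 48  # -> result = 54
x = x * 3  # -> x = 18

Answer: 54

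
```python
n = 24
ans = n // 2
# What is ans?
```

Trace (tracking ans):
n = 24  # -> n = 24
ans = n // 2  # -> ans = 12

Answer: 12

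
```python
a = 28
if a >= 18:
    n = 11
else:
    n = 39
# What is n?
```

Answer: 11

Derivation:
Trace (tracking n):
a = 28  # -> a = 28
if a >= 18:  # condition is True
    n = 11  # -> n = 11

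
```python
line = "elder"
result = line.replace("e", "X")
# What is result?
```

Answer: 'XldXr'

Derivation:
Trace (tracking result):
line = 'elder'  # -> line = 'elder'
result = line.replace('e', 'X')  # -> result = 'XldXr'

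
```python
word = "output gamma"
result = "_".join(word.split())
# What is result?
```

Answer: 'output_gamma'

Derivation:
Trace (tracking result):
word = 'output gamma'  # -> word = 'output gamma'
result = '_'.join(word.split())  # -> result = 'output_gamma'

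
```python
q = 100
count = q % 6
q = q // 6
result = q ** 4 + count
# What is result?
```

Trace (tracking result):
q = 100  # -> q = 100
count = q % 6  # -> count = 4
q = q // 6  # -> q = 16
result = q ** 4 + count  # -> result = 65540

Answer: 65540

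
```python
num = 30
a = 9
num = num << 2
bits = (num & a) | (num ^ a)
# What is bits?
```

Answer: 121

Derivation:
Trace (tracking bits):
num = 30  # -> num = 30
a = 9  # -> a = 9
num = num << 2  # -> num = 120
bits = num & a | num ^ a  # -> bits = 121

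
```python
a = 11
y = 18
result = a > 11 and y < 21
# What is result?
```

Answer: False

Derivation:
Trace (tracking result):
a = 11  # -> a = 11
y = 18  # -> y = 18
result = a > 11 and y < 21  # -> result = False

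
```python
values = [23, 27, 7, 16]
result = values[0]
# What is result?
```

Trace (tracking result):
values = [23, 27, 7, 16]  # -> values = [23, 27, 7, 16]
result = values[0]  # -> result = 23

Answer: 23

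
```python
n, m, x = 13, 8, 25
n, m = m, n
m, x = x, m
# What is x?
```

Answer: 13

Derivation:
Trace (tracking x):
n, m, x = (13, 8, 25)  # -> n = 13, m = 8, x = 25
n, m = (m, n)  # -> n = 8, m = 13
m, x = (x, m)  # -> m = 25, x = 13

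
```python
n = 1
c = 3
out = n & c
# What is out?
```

Answer: 1

Derivation:
Trace (tracking out):
n = 1  # -> n = 1
c = 3  # -> c = 3
out = n & c  # -> out = 1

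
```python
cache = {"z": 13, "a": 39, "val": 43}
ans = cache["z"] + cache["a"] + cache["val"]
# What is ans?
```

Trace (tracking ans):
cache = {'z': 13, 'a': 39, 'val': 43}  # -> cache = {'z': 13, 'a': 39, 'val': 43}
ans = cache['z'] + cache['a'] + cache['val']  # -> ans = 95

Answer: 95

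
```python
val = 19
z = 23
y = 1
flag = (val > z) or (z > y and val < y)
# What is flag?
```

Trace (tracking flag):
val = 19  # -> val = 19
z = 23  # -> z = 23
y = 1  # -> y = 1
flag = val > z or (z > y and val < y)  # -> flag = False

Answer: False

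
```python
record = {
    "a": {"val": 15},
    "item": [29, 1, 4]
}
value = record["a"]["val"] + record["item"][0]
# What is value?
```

Answer: 44

Derivation:
Trace (tracking value):
record = {'a': {'val': 15}, 'item': [29, 1, 4]}  # -> record = {'a': {'val': 15}, 'item': [29, 1, 4]}
value = record['a']['val'] + record['item'][0]  # -> value = 44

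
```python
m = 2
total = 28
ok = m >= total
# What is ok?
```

Answer: False

Derivation:
Trace (tracking ok):
m = 2  # -> m = 2
total = 28  # -> total = 28
ok = m >= total  # -> ok = False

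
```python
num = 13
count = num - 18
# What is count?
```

Answer: -5

Derivation:
Trace (tracking count):
num = 13  # -> num = 13
count = num - 18  # -> count = -5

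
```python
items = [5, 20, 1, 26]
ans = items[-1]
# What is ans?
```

Trace (tracking ans):
items = [5, 20, 1, 26]  # -> items = [5, 20, 1, 26]
ans = items[-1]  # -> ans = 26

Answer: 26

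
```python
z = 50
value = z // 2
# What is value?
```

Answer: 25

Derivation:
Trace (tracking value):
z = 50  # -> z = 50
value = z // 2  # -> value = 25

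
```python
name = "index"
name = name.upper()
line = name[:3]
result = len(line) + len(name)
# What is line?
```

Answer: 'IND'

Derivation:
Trace (tracking line):
name = 'index'  # -> name = 'index'
name = name.upper()  # -> name = 'INDEX'
line = name[:3]  # -> line = 'IND'
result = len(line) + len(name)  # -> result = 8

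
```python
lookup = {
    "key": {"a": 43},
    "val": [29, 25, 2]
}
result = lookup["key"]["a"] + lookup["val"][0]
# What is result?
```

Trace (tracking result):
lookup = {'key': {'a': 43}, 'val': [29, 25, 2]}  # -> lookup = {'key': {'a': 43}, 'val': [29, 25, 2]}
result = lookup['key']['a'] + lookup['val'][0]  # -> result = 72

Answer: 72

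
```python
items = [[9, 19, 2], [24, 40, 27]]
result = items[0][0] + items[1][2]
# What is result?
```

Trace (tracking result):
items = [[9, 19, 2], [24, 40, 27]]  # -> items = [[9, 19, 2], [24, 40, 27]]
result = items[0][0] + items[1][2]  # -> result = 36

Answer: 36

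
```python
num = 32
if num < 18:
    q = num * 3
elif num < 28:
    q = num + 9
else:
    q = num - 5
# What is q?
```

Answer: 27

Derivation:
Trace (tracking q):
num = 32  # -> num = 32
if num < 18:  # condition is False
elif num < 28:  # condition is False
else:
    q = num - 5  # -> q = 27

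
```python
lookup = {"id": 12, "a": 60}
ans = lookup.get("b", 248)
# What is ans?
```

Trace (tracking ans):
lookup = {'id': 12, 'a': 60}  # -> lookup = {'id': 12, 'a': 60}
ans = lookup.get('b', 248)  # -> ans = 248

Answer: 248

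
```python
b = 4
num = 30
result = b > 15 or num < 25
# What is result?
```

Trace (tracking result):
b = 4  # -> b = 4
num = 30  # -> num = 30
result = b > 15 or num < 25  # -> result = False

Answer: False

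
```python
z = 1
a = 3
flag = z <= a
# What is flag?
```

Answer: True

Derivation:
Trace (tracking flag):
z = 1  # -> z = 1
a = 3  # -> a = 3
flag = z <= a  # -> flag = True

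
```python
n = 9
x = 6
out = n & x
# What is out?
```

Answer: 0

Derivation:
Trace (tracking out):
n = 9  # -> n = 9
x = 6  # -> x = 6
out = n & x  # -> out = 0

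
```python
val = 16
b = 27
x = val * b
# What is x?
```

Trace (tracking x):
val = 16  # -> val = 16
b = 27  # -> b = 27
x = val * b  # -> x = 432

Answer: 432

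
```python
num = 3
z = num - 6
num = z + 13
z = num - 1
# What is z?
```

Answer: 9

Derivation:
Trace (tracking z):
num = 3  # -> num = 3
z = num - 6  # -> z = -3
num = z + 13  # -> num = 10
z = num - 1  # -> z = 9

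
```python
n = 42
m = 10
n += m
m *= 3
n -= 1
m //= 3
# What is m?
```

Trace (tracking m):
n = 42  # -> n = 42
m = 10  # -> m = 10
n += m  # -> n = 52
m *= 3  # -> m = 30
n -= 1  # -> n = 51
m //= 3  # -> m = 10

Answer: 10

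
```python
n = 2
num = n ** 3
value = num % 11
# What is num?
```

Answer: 8

Derivation:
Trace (tracking num):
n = 2  # -> n = 2
num = n ** 3  # -> num = 8
value = num % 11  # -> value = 8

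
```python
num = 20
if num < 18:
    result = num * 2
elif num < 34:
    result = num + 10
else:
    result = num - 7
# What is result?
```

Trace (tracking result):
num = 20  # -> num = 20
if num < 18:  # condition is False
elif num < 34:  # condition is True
    result = num + 10  # -> result = 30

Answer: 30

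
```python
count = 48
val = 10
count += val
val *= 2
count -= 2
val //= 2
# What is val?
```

Trace (tracking val):
count = 48  # -> count = 48
val = 10  # -> val = 10
count += val  # -> count = 58
val *= 2  # -> val = 20
count -= 2  # -> count = 56
val //= 2  # -> val = 10

Answer: 10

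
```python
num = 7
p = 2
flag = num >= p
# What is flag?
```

Trace (tracking flag):
num = 7  # -> num = 7
p = 2  # -> p = 2
flag = num >= p  # -> flag = True

Answer: True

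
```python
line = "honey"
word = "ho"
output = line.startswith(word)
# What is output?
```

Trace (tracking output):
line = 'honey'  # -> line = 'honey'
word = 'ho'  # -> word = 'ho'
output = line.startswith(word)  # -> output = True

Answer: True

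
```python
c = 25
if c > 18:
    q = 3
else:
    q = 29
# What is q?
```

Answer: 3

Derivation:
Trace (tracking q):
c = 25  # -> c = 25
if c > 18:  # condition is True
    q = 3  # -> q = 3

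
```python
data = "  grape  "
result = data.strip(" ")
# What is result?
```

Answer: 'grape'

Derivation:
Trace (tracking result):
data = '  grape  '  # -> data = '  grape  '
result = data.strip(' ')  # -> result = 'grape'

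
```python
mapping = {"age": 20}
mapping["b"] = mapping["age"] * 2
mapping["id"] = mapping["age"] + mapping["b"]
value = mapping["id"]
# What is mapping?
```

Answer: {'age': 20, 'b': 40, 'id': 60}

Derivation:
Trace (tracking mapping):
mapping = {'age': 20}  # -> mapping = {'age': 20}
mapping['b'] = mapping['age'] * 2  # -> mapping = {'age': 20, 'b': 40}
mapping['id'] = mapping['age'] + mapping['b']  # -> mapping = {'age': 20, 'b': 40, 'id': 60}
value = mapping['id']  # -> value = 60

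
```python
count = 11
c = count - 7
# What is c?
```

Trace (tracking c):
count = 11  # -> count = 11
c = count - 7  # -> c = 4

Answer: 4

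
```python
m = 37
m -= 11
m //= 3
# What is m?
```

Trace (tracking m):
m = 37  # -> m = 37
m -= 11  # -> m = 26
m //= 3  # -> m = 8

Answer: 8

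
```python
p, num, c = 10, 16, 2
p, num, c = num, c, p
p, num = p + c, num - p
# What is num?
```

Answer: -14

Derivation:
Trace (tracking num):
p, num, c = (10, 16, 2)  # -> p = 10, num = 16, c = 2
p, num, c = (num, c, p)  # -> p = 16, num = 2, c = 10
p, num = (p + c, num - p)  # -> p = 26, num = -14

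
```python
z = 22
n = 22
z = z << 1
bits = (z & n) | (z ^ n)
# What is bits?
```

Trace (tracking bits):
z = 22  # -> z = 22
n = 22  # -> n = 22
z = z << 1  # -> z = 44
bits = z & n | z ^ n  # -> bits = 62

Answer: 62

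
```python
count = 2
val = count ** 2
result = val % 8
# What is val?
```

Answer: 4

Derivation:
Trace (tracking val):
count = 2  # -> count = 2
val = count ** 2  # -> val = 4
result = val % 8  # -> result = 4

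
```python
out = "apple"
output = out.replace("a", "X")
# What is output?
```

Answer: 'Xpple'

Derivation:
Trace (tracking output):
out = 'apple'  # -> out = 'apple'
output = out.replace('a', 'X')  # -> output = 'Xpple'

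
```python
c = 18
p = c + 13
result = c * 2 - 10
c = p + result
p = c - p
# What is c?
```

Trace (tracking c):
c = 18  # -> c = 18
p = c + 13  # -> p = 31
result = c * 2 - 10  # -> result = 26
c = p + result  # -> c = 57
p = c - p  # -> p = 26

Answer: 57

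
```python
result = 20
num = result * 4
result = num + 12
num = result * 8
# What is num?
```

Trace (tracking num):
result = 20  # -> result = 20
num = result * 4  # -> num = 80
result = num + 12  # -> result = 92
num = result * 8  # -> num = 736

Answer: 736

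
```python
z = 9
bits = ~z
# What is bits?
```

Answer: -10

Derivation:
Trace (tracking bits):
z = 9  # -> z = 9
bits = ~z  # -> bits = -10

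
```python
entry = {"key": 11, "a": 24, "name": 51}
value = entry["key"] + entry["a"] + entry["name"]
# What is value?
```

Answer: 86

Derivation:
Trace (tracking value):
entry = {'key': 11, 'a': 24, 'name': 51}  # -> entry = {'key': 11, 'a': 24, 'name': 51}
value = entry['key'] + entry['a'] + entry['name']  # -> value = 86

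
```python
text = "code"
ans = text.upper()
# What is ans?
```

Trace (tracking ans):
text = 'code'  # -> text = 'code'
ans = text.upper()  # -> ans = 'CODE'

Answer: 'CODE'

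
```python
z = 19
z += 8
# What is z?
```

Trace (tracking z):
z = 19  # -> z = 19
z += 8  # -> z = 27

Answer: 27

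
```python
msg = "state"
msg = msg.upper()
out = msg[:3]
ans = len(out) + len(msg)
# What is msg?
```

Trace (tracking msg):
msg = 'state'  # -> msg = 'state'
msg = msg.upper()  # -> msg = 'STATE'
out = msg[:3]  # -> out = 'STA'
ans = len(out) + len(msg)  # -> ans = 8

Answer: 'STATE'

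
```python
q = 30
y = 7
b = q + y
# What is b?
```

Answer: 37

Derivation:
Trace (tracking b):
q = 30  # -> q = 30
y = 7  # -> y = 7
b = q + y  # -> b = 37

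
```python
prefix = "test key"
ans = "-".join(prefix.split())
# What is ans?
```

Trace (tracking ans):
prefix = 'test key'  # -> prefix = 'test key'
ans = '-'.join(prefix.split())  # -> ans = 'test-key'

Answer: 'test-key'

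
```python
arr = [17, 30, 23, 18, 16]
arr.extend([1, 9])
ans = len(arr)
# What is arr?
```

Answer: [17, 30, 23, 18, 16, 1, 9]

Derivation:
Trace (tracking arr):
arr = [17, 30, 23, 18, 16]  # -> arr = [17, 30, 23, 18, 16]
arr.extend([1, 9])  # -> arr = [17, 30, 23, 18, 16, 1, 9]
ans = len(arr)  # -> ans = 7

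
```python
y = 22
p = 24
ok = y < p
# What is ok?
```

Answer: True

Derivation:
Trace (tracking ok):
y = 22  # -> y = 22
p = 24  # -> p = 24
ok = y < p  # -> ok = True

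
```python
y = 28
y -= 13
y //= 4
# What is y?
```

Trace (tracking y):
y = 28  # -> y = 28
y -= 13  # -> y = 15
y //= 4  # -> y = 3

Answer: 3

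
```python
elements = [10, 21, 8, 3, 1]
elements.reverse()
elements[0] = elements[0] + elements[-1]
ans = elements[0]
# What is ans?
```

Trace (tracking ans):
elements = [10, 21, 8, 3, 1]  # -> elements = [10, 21, 8, 3, 1]
elements.reverse()  # -> elements = [1, 3, 8, 21, 10]
elements[0] = elements[0] + elements[-1]  # -> elements = [11, 3, 8, 21, 10]
ans = elements[0]  # -> ans = 11

Answer: 11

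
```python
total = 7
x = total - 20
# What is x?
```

Answer: -13

Derivation:
Trace (tracking x):
total = 7  # -> total = 7
x = total - 20  # -> x = -13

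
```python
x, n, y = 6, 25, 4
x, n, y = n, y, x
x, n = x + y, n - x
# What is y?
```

Answer: 6

Derivation:
Trace (tracking y):
x, n, y = (6, 25, 4)  # -> x = 6, n = 25, y = 4
x, n, y = (n, y, x)  # -> x = 25, n = 4, y = 6
x, n = (x + y, n - x)  # -> x = 31, n = -21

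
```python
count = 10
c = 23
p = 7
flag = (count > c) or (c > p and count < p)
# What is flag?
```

Trace (tracking flag):
count = 10  # -> count = 10
c = 23  # -> c = 23
p = 7  # -> p = 7
flag = count > c or (c > p and count < p)  # -> flag = False

Answer: False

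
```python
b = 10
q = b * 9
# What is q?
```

Trace (tracking q):
b = 10  # -> b = 10
q = b * 9  # -> q = 90

Answer: 90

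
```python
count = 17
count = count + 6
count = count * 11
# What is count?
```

Answer: 253

Derivation:
Trace (tracking count):
count = 17  # -> count = 17
count = count + 6  # -> count = 23
count = count * 11  # -> count = 253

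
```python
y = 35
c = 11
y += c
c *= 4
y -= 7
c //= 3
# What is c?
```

Trace (tracking c):
y = 35  # -> y = 35
c = 11  # -> c = 11
y += c  # -> y = 46
c *= 4  # -> c = 44
y -= 7  # -> y = 39
c //= 3  # -> c = 14

Answer: 14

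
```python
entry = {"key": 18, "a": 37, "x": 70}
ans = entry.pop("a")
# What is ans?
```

Trace (tracking ans):
entry = {'key': 18, 'a': 37, 'x': 70}  # -> entry = {'key': 18, 'a': 37, 'x': 70}
ans = entry.pop('a')  # -> ans = 37

Answer: 37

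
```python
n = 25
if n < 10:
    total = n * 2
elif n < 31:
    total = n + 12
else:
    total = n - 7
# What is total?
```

Answer: 37

Derivation:
Trace (tracking total):
n = 25  # -> n = 25
if n < 10:  # condition is False
elif n < 31:  # condition is True
    total = n + 12  # -> total = 37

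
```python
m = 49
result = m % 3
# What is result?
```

Answer: 1

Derivation:
Trace (tracking result):
m = 49  # -> m = 49
result = m % 3  # -> result = 1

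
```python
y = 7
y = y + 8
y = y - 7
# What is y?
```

Trace (tracking y):
y = 7  # -> y = 7
y = y + 8  # -> y = 15
y = y - 7  # -> y = 8

Answer: 8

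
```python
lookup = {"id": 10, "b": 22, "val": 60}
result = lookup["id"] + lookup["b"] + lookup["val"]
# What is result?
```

Trace (tracking result):
lookup = {'id': 10, 'b': 22, 'val': 60}  # -> lookup = {'id': 10, 'b': 22, 'val': 60}
result = lookup['id'] + lookup['b'] + lookup['val']  # -> result = 92

Answer: 92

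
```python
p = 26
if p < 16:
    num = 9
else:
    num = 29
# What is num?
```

Answer: 29

Derivation:
Trace (tracking num):
p = 26  # -> p = 26
if p < 16:  # condition is False
else:
    num = 29  # -> num = 29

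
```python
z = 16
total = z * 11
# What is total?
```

Answer: 176

Derivation:
Trace (tracking total):
z = 16  # -> z = 16
total = z * 11  # -> total = 176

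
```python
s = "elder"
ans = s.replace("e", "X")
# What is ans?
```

Trace (tracking ans):
s = 'elder'  # -> s = 'elder'
ans = s.replace('e', 'X')  # -> ans = 'XldXr'

Answer: 'XldXr'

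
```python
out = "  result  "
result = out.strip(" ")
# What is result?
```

Trace (tracking result):
out = '  result  '  # -> out = '  result  '
result = out.strip(' ')  # -> result = 'result'

Answer: 'result'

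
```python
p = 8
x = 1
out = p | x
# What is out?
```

Trace (tracking out):
p = 8  # -> p = 8
x = 1  # -> x = 1
out = p | x  # -> out = 9

Answer: 9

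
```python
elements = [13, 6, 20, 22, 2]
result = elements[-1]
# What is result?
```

Trace (tracking result):
elements = [13, 6, 20, 22, 2]  # -> elements = [13, 6, 20, 22, 2]
result = elements[-1]  # -> result = 2

Answer: 2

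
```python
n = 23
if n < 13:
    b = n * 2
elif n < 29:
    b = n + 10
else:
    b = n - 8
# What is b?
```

Trace (tracking b):
n = 23  # -> n = 23
if n < 13:  # condition is False
elif n < 29:  # condition is True
    b = n + 10  # -> b = 33

Answer: 33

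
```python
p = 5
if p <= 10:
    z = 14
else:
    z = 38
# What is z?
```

Trace (tracking z):
p = 5  # -> p = 5
if p <= 10:  # condition is True
    z = 14  # -> z = 14

Answer: 14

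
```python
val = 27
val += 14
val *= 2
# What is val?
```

Trace (tracking val):
val = 27  # -> val = 27
val += 14  # -> val = 41
val *= 2  # -> val = 82

Answer: 82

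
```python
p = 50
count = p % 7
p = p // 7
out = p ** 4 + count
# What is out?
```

Answer: 2402

Derivation:
Trace (tracking out):
p = 50  # -> p = 50
count = p % 7  # -> count = 1
p = p // 7  # -> p = 7
out = p ** 4 + count  # -> out = 2402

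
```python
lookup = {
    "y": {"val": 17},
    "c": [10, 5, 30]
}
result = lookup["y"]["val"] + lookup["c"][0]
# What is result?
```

Trace (tracking result):
lookup = {'y': {'val': 17}, 'c': [10, 5, 30]}  # -> lookup = {'y': {'val': 17}, 'c': [10, 5, 30]}
result = lookup['y']['val'] + lookup['c'][0]  # -> result = 27

Answer: 27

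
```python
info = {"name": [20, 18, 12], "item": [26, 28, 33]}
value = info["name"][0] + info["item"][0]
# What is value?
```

Trace (tracking value):
info = {'name': [20, 18, 12], 'item': [26, 28, 33]}  # -> info = {'name': [20, 18, 12], 'item': [26, 28, 33]}
value = info['name'][0] + info['item'][0]  # -> value = 46

Answer: 46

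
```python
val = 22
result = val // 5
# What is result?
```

Answer: 4

Derivation:
Trace (tracking result):
val = 22  # -> val = 22
result = val // 5  # -> result = 4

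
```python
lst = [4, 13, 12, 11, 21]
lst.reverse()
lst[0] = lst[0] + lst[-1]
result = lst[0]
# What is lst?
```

Answer: [25, 11, 12, 13, 4]

Derivation:
Trace (tracking lst):
lst = [4, 13, 12, 11, 21]  # -> lst = [4, 13, 12, 11, 21]
lst.reverse()  # -> lst = [21, 11, 12, 13, 4]
lst[0] = lst[0] + lst[-1]  # -> lst = [25, 11, 12, 13, 4]
result = lst[0]  # -> result = 25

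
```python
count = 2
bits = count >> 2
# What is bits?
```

Trace (tracking bits):
count = 2  # -> count = 2
bits = count >> 2  # -> bits = 0

Answer: 0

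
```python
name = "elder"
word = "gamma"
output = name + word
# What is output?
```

Answer: 'eldergamma'

Derivation:
Trace (tracking output):
name = 'elder'  # -> name = 'elder'
word = 'gamma'  # -> word = 'gamma'
output = name + word  # -> output = 'eldergamma'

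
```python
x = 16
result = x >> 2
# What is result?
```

Trace (tracking result):
x = 16  # -> x = 16
result = x >> 2  # -> result = 4

Answer: 4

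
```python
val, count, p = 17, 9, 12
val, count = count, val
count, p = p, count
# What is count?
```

Trace (tracking count):
val, count, p = (17, 9, 12)  # -> val = 17, count = 9, p = 12
val, count = (count, val)  # -> val = 9, count = 17
count, p = (p, count)  # -> count = 12, p = 17

Answer: 12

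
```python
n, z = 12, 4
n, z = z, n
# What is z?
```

Trace (tracking z):
n, z = (12, 4)  # -> n = 12, z = 4
n, z = (z, n)  # -> n = 4, z = 12

Answer: 12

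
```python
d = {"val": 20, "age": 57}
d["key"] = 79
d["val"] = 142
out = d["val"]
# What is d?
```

Answer: {'val': 142, 'age': 57, 'key': 79}

Derivation:
Trace (tracking d):
d = {'val': 20, 'age': 57}  # -> d = {'val': 20, 'age': 57}
d['key'] = 79  # -> d = {'val': 20, 'age': 57, 'key': 79}
d['val'] = 142  # -> d = {'val': 142, 'age': 57, 'key': 79}
out = d['val']  # -> out = 142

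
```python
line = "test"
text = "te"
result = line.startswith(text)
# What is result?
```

Answer: True

Derivation:
Trace (tracking result):
line = 'test'  # -> line = 'test'
text = 'te'  # -> text = 'te'
result = line.startswith(text)  # -> result = True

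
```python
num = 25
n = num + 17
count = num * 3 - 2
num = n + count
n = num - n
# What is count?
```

Answer: 73

Derivation:
Trace (tracking count):
num = 25  # -> num = 25
n = num + 17  # -> n = 42
count = num * 3 - 2  # -> count = 73
num = n + count  # -> num = 115
n = num - n  # -> n = 73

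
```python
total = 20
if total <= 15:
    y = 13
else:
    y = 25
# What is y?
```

Trace (tracking y):
total = 20  # -> total = 20
if total <= 15:  # condition is False
else:
    y = 25  # -> y = 25

Answer: 25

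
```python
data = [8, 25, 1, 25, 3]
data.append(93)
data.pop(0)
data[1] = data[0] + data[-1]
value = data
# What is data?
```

Trace (tracking data):
data = [8, 25, 1, 25, 3]  # -> data = [8, 25, 1, 25, 3]
data.append(93)  # -> data = [8, 25, 1, 25, 3, 93]
data.pop(0)  # -> data = [25, 1, 25, 3, 93]
data[1] = data[0] + data[-1]  # -> data = [25, 118, 25, 3, 93]
value = data  # -> value = [25, 118, 25, 3, 93]

Answer: [25, 118, 25, 3, 93]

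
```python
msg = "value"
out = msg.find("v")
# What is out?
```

Answer: 0

Derivation:
Trace (tracking out):
msg = 'value'  # -> msg = 'value'
out = msg.find('v')  # -> out = 0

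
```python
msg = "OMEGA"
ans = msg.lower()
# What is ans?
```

Answer: 'omega'

Derivation:
Trace (tracking ans):
msg = 'OMEGA'  # -> msg = 'OMEGA'
ans = msg.lower()  # -> ans = 'omega'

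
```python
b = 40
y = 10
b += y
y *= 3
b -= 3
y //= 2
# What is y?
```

Trace (tracking y):
b = 40  # -> b = 40
y = 10  # -> y = 10
b += y  # -> b = 50
y *= 3  # -> y = 30
b -= 3  # -> b = 47
y //= 2  # -> y = 15

Answer: 15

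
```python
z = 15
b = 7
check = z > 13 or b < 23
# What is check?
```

Trace (tracking check):
z = 15  # -> z = 15
b = 7  # -> b = 7
check = z > 13 or b < 23  # -> check = True

Answer: True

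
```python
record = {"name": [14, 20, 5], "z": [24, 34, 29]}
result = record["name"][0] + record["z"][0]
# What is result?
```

Trace (tracking result):
record = {'name': [14, 20, 5], 'z': [24, 34, 29]}  # -> record = {'name': [14, 20, 5], 'z': [24, 34, 29]}
result = record['name'][0] + record['z'][0]  # -> result = 38

Answer: 38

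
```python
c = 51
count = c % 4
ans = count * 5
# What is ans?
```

Trace (tracking ans):
c = 51  # -> c = 51
count = c % 4  # -> count = 3
ans = count * 5  # -> ans = 15

Answer: 15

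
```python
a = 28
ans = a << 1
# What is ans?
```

Answer: 56

Derivation:
Trace (tracking ans):
a = 28  # -> a = 28
ans = a << 1  # -> ans = 56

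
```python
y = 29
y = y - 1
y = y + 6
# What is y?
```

Trace (tracking y):
y = 29  # -> y = 29
y = y - 1  # -> y = 28
y = y + 6  # -> y = 34

Answer: 34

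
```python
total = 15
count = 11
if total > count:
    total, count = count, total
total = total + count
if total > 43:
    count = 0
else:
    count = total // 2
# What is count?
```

Answer: 13

Derivation:
Trace (tracking count):
total = 15  # -> total = 15
count = 11  # -> count = 11
if total > count:  # condition is True
    total, count = (count, total)  # -> total = 11, count = 15
total = total + count  # -> total = 26
if total > 43:  # condition is False
else:
    count = total // 2  # -> count = 13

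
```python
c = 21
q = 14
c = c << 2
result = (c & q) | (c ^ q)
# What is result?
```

Answer: 94

Derivation:
Trace (tracking result):
c = 21  # -> c = 21
q = 14  # -> q = 14
c = c << 2  # -> c = 84
result = c & q | c ^ q  # -> result = 94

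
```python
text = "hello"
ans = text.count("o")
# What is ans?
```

Answer: 1

Derivation:
Trace (tracking ans):
text = 'hello'  # -> text = 'hello'
ans = text.count('o')  # -> ans = 1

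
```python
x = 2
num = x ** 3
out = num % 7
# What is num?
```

Trace (tracking num):
x = 2  # -> x = 2
num = x ** 3  # -> num = 8
out = num % 7  # -> out = 1

Answer: 8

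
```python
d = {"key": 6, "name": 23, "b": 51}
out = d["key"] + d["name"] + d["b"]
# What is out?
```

Answer: 80

Derivation:
Trace (tracking out):
d = {'key': 6, 'name': 23, 'b': 51}  # -> d = {'key': 6, 'name': 23, 'b': 51}
out = d['key'] + d['name'] + d['b']  # -> out = 80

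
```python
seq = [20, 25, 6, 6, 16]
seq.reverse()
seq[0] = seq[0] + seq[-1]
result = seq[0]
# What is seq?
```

Answer: [36, 6, 6, 25, 20]

Derivation:
Trace (tracking seq):
seq = [20, 25, 6, 6, 16]  # -> seq = [20, 25, 6, 6, 16]
seq.reverse()  # -> seq = [16, 6, 6, 25, 20]
seq[0] = seq[0] + seq[-1]  # -> seq = [36, 6, 6, 25, 20]
result = seq[0]  # -> result = 36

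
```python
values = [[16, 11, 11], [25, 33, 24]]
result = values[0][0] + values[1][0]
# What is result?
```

Trace (tracking result):
values = [[16, 11, 11], [25, 33, 24]]  # -> values = [[16, 11, 11], [25, 33, 24]]
result = values[0][0] + values[1][0]  # -> result = 41

Answer: 41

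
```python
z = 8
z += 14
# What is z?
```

Trace (tracking z):
z = 8  # -> z = 8
z += 14  # -> z = 22

Answer: 22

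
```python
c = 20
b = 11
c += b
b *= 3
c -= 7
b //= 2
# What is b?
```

Trace (tracking b):
c = 20  # -> c = 20
b = 11  # -> b = 11
c += b  # -> c = 31
b *= 3  # -> b = 33
c -= 7  # -> c = 24
b //= 2  # -> b = 16

Answer: 16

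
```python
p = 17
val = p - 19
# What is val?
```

Trace (tracking val):
p = 17  # -> p = 17
val = p - 19  # -> val = -2

Answer: -2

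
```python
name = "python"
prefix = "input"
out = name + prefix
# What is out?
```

Answer: 'pythoninput'

Derivation:
Trace (tracking out):
name = 'python'  # -> name = 'python'
prefix = 'input'  # -> prefix = 'input'
out = name + prefix  # -> out = 'pythoninput'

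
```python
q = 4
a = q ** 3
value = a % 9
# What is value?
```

Trace (tracking value):
q = 4  # -> q = 4
a = q ** 3  # -> a = 64
value = a % 9  # -> value = 1

Answer: 1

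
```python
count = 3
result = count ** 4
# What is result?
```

Answer: 81

Derivation:
Trace (tracking result):
count = 3  # -> count = 3
result = count ** 4  # -> result = 81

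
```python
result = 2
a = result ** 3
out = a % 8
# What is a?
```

Answer: 8

Derivation:
Trace (tracking a):
result = 2  # -> result = 2
a = result ** 3  # -> a = 8
out = a % 8  # -> out = 0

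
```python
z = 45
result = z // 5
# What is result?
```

Trace (tracking result):
z = 45  # -> z = 45
result = z // 5  # -> result = 9

Answer: 9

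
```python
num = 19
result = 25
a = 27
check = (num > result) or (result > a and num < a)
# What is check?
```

Trace (tracking check):
num = 19  # -> num = 19
result = 25  # -> result = 25
a = 27  # -> a = 27
check = num > result or (result > a and num < a)  # -> check = False

Answer: False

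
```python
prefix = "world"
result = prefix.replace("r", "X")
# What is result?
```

Answer: 'woXld'

Derivation:
Trace (tracking result):
prefix = 'world'  # -> prefix = 'world'
result = prefix.replace('r', 'X')  # -> result = 'woXld'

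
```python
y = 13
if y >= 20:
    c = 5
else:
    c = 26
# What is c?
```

Answer: 26

Derivation:
Trace (tracking c):
y = 13  # -> y = 13
if y >= 20:  # condition is False
else:
    c = 26  # -> c = 26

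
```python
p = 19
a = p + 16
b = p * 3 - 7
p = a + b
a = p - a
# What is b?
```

Answer: 50

Derivation:
Trace (tracking b):
p = 19  # -> p = 19
a = p + 16  # -> a = 35
b = p * 3 - 7  # -> b = 50
p = a + b  # -> p = 85
a = p - a  # -> a = 50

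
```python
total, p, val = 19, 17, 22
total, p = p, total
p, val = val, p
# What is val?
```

Answer: 19

Derivation:
Trace (tracking val):
total, p, val = (19, 17, 22)  # -> total = 19, p = 17, val = 22
total, p = (p, total)  # -> total = 17, p = 19
p, val = (val, p)  # -> p = 22, val = 19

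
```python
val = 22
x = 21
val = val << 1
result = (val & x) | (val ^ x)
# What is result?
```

Trace (tracking result):
val = 22  # -> val = 22
x = 21  # -> x = 21
val = val << 1  # -> val = 44
result = val & x | val ^ x  # -> result = 61

Answer: 61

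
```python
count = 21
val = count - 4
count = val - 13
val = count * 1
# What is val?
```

Answer: 4

Derivation:
Trace (tracking val):
count = 21  # -> count = 21
val = count - 4  # -> val = 17
count = val - 13  # -> count = 4
val = count * 1  # -> val = 4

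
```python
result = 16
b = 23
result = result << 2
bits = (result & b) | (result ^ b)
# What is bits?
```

Answer: 87

Derivation:
Trace (tracking bits):
result = 16  # -> result = 16
b = 23  # -> b = 23
result = result << 2  # -> result = 64
bits = result & b | result ^ b  # -> bits = 87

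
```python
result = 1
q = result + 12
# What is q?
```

Answer: 13

Derivation:
Trace (tracking q):
result = 1  # -> result = 1
q = result + 12  # -> q = 13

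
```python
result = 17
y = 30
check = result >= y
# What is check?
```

Trace (tracking check):
result = 17  # -> result = 17
y = 30  # -> y = 30
check = result >= y  # -> check = False

Answer: False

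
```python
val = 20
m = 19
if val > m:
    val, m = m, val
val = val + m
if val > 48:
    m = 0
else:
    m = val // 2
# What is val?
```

Trace (tracking val):
val = 20  # -> val = 20
m = 19  # -> m = 19
if val > m:  # condition is True
    val, m = (m, val)  # -> val = 19, m = 20
val = val + m  # -> val = 39
if val > 48:  # condition is False
else:
    m = val // 2  # -> m = 19

Answer: 39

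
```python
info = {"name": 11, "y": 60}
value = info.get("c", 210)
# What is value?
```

Answer: 210

Derivation:
Trace (tracking value):
info = {'name': 11, 'y': 60}  # -> info = {'name': 11, 'y': 60}
value = info.get('c', 210)  # -> value = 210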